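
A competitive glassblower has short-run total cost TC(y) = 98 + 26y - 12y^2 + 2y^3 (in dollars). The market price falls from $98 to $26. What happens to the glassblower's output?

Output falls from 6 to 4

MC = 26 - 24y + 6y^2; the shutdown threshold is min AVC = $8 (at y = 3).
With P = $98 above the shutdown price, P = MC gives y = 6.
At P = $26 ≥ min AVC, set P = MC: y = 4. The firm stays open but cuts output.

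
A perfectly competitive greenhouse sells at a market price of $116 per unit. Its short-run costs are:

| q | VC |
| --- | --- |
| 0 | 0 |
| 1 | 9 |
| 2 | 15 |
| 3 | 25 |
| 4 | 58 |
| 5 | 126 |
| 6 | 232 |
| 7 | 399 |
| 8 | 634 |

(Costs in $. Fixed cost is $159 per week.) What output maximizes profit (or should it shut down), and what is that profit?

q = 6; profit = $305

Compute π = P·q − TC at each output: q=0: -159; q=1: -52; q=2: 58; q=3: 164; q=4: 247; q=5: 295; q=6: 305; q=7: 254; q=8: 135.
Profit is maximized at q = 6. AVC there is 232/6 = $38.67 ≤ P, so producing beats shutting down (which would give -$159).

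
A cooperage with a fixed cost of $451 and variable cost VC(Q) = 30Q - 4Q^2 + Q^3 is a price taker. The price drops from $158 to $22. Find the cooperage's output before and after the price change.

Output falls from 8 to 0 (the firm shuts down)

MC = 30 - 8Q + 3Q^2; the shutdown threshold is min AVC = $26 (at Q = 2).
At P = $158 ≥ min AVC, set P = MC on the rising branch: Q = 8.
At P = $22 < min AVC = $26, price no longer covers variable cost at any output, so the firm shuts down: Q = 0.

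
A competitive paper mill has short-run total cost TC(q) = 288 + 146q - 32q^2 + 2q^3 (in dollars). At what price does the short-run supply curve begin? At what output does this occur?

$18 per unit, at q = 8

Short-run supply begins at min AVC. From VC = 146q - 32q^2 + 2q^3, AVC = 146 - 32q + 2q^2.
dAVC/dq = -32 + 4q = 0 gives q = 8. min AVC = 146 - 32·8 + 2·8^2 = 18.
For P < $18 the firm produces nothing.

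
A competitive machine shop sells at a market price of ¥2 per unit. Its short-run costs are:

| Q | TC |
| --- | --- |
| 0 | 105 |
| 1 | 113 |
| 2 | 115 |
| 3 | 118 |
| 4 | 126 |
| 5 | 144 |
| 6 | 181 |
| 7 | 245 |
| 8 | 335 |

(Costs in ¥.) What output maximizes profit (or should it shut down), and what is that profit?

Profit at each row (π = 2Q − TC): Q=0: -105; Q=1: -111; Q=2: -111; Q=3: -112; Q=4: -118; Q=5: -134; Q=6: -169; Q=7: -231; Q=8: -319.
Profit is highest at Q = 0. Equivalently, the lowest AVC in the table is 13/3 ≈ ¥4.33 at Q = 3, and P = ¥2 falls below it — price never covers variable cost, so the firm shuts down and loses only its fixed cost.

Q = 0 (shut down); profit = -¥105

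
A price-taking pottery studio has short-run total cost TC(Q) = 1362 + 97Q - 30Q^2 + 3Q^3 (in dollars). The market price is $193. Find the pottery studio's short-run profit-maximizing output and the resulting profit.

AVC = 97 - 30Q + 3Q^2 has its minimum $22 at Q = 5; price $193 clears that bar, so the firm operates.
MC = 97 - 60Q + 9Q^2. Setting P = MC and taking the root on the rising branch gives Q* = 8.
TR = 193·8 = 1544. TC = 1362 + 392 = 1754. Profit = 1544 − 1754 = -$210.
By producing, the firm covers all variable cost plus $1152 of fixed cost; shutting down would lose the full $1362.

Profit = -$210 at Q = 8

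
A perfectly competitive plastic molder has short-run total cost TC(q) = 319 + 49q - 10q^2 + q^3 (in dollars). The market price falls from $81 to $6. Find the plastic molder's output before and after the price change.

MC = 49 - 20q + 3q^2; the shutdown threshold is min AVC = $24 (at q = 5).
At P = $81 ≥ min AVC, set P = MC on the rising branch: q = 8.
At P = $6 < min AVC = $24, price no longer covers variable cost at any output, so the firm shuts down: q = 0.

Output falls from 8 to 0 (the firm shuts down)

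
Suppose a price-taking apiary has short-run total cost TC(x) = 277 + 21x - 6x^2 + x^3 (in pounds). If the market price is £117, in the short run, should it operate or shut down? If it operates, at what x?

Variable cost is VC = 21x - 6x^2 + x^3, so AVC = VC/x = 21 - 6x + x^2 and MC = dTC/dx = 21 - 12x + 3x^2.
AVC is minimized where dAVC/dx = -6 + 2x = 0, at x = 3; min AVC = 21 - 6·3 + 3^2 = £12.
P = £117 exceeds min AVC = £12, so the firm stays open.
Solving P = MC: -96 - 12x + 3x^2 = 0 ⇒ x = -4 or 8. On the upward-sloping branch, x* = 8.
Check: AVC at x = 8 is £37 ≤ P, so revenue covers variable cost.
Profit = P·x − TC = 117·8 − 573 = £363.

Produce at x = 8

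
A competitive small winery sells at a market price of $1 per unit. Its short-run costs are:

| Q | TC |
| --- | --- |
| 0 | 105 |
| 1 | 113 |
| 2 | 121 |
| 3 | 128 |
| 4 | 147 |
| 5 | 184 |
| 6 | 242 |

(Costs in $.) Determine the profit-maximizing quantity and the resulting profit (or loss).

Tabulate TR − TC: Q=0: -105; Q=1: -112; Q=2: -119; Q=3: -125; Q=4: -143; Q=5: -179; Q=6: -236.
Profit is highest at Q = 0. Equivalently, the lowest AVC in the table is 23/3 ≈ $7.67 at Q = 3, and P = $1 falls below it — price never covers variable cost, so the firm shuts down and loses only its fixed cost.

Q = 0 (shut down); profit = -$105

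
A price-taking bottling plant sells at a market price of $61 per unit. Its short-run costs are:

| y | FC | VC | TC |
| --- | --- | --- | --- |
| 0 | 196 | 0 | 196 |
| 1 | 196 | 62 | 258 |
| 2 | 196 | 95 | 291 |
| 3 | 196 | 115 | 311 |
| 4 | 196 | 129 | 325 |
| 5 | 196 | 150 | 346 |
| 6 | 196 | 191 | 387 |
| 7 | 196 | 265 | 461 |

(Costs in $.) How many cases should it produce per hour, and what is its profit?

Tabulate TR − TC: y=0: -196; y=1: -197; y=2: -169; y=3: -128; y=4: -81; y=5: -41; y=6: -21; y=7: -34.
Profit is maximized at y = 6. AVC there is 191/6 = $31.83 ≤ P, so producing beats shutting down (which would give -$196).

y = 6; profit = -$21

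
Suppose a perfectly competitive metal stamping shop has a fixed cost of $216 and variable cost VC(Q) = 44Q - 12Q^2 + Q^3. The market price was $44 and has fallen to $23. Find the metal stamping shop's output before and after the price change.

Output falls from 8 to 7

AVC = 44 - 12Q + Q^2, minimized at Q = 6 where min AVC = $8. MC = 44 - 24Q + 3Q^2.
With P = $44 above the shutdown price, P = MC gives Q = 8.
At P = $23 ≥ min AVC, set P = MC: Q = 7. The firm stays open but cuts output.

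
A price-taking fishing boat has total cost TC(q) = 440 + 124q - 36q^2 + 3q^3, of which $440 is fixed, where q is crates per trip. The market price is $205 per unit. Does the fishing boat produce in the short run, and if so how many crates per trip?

Produce at q = 9

From TC, MC = TC'(q) = 124 - 72q + 9q^2 and AVC = VC/q = 124 - 36q + 3q^2.
The AVC parabola has its vertex at q = 36/6 = 6, where AVC = 124 - 36·6 + 3·6^2 = $16.
Since P = $205 ≥ min AVC = $16, price covers variable cost and the firm should produce.
Solving P = MC: -81 - 72q + 9q^2 = 0 ⇒ q = -1 or 9. On the upward-sloping branch, q* = 9.
Check: AVC at q = 9 is $43 ≤ P, so revenue covers variable cost.
Profit = P·q − TC = 205·9 − 827 = $1018.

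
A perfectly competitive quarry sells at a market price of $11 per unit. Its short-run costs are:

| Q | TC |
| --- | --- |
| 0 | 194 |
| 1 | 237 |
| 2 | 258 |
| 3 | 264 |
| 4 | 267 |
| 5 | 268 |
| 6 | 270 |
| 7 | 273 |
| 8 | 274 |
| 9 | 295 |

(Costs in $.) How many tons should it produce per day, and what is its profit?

Q = 8; profit = -$186

Compute π = P·Q − TC at each output: Q=0: -194; Q=1: -226; Q=2: -236; Q=3: -231; Q=4: -223; Q=5: -213; Q=6: -204; Q=7: -196; Q=8: -186; Q=9: -196.
Profit is maximized at Q = 8. AVC there is 80/8 = $10 ≤ P, so producing beats shutting down (which would give -$194).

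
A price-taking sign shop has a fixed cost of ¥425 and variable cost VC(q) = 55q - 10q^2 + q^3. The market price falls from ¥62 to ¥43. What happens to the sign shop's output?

MC = 55 - 20q + 3q^2; the shutdown threshold is min AVC = ¥30 (at q = 5).
With P = ¥62 above the shutdown price, P = MC gives q = 7.
At P = ¥43 ≥ min AVC, set P = MC: q = 6. The firm stays open but cuts output.

Output falls from 7 to 6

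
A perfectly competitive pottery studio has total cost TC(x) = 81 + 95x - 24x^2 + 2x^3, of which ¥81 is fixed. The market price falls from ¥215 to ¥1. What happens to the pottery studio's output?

MC = 95 - 48x + 6x^2; the shutdown threshold is min AVC = ¥23 (at x = 6).
At P = ¥215 ≥ min AVC, set P = MC on the rising branch: x = 10.
At P = ¥1 < min AVC = ¥23, price no longer covers variable cost at any output, so the firm shuts down: x = 0.

Output falls from 10 to 0 (the firm shuts down)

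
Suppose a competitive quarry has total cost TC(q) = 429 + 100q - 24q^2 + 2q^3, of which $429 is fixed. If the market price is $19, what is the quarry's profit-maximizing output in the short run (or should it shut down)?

Shut down

Strip out fixed cost: VC = 100q - 24q^2 + 2q^3. Then AVC = 100 - 24q + 2q^2 and MC = 100 - 48q + 6q^2.
AVC hits its minimum where MC = AVC, at q = 6, giving min AVC = 100 - 24·6 + 2·6^2 = $28.
P = $19 lies below min AVC = $28; no output level covers variable cost.
Shutting down limits the loss to fixed cost, $429.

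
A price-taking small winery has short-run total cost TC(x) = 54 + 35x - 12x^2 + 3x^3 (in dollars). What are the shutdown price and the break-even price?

Shutdown price = $23; break-even price = $44

AVC = 35 - 12x + 3x^2; minimized at x = 2, giving min AVC = $23. That is the shutdown price.
ATC = 54/x + 35 - 12x + 3x^2. Setting dATC/dx = −54/x^2 − 12 + 6x = 0 gives x = 3 (since 6·3^3 − 12·3^2 = 54).
min ATC = 54/3 + 35 − 12·3 + 3·3^2 = $44. That is the break-even price.
Between these two prices the firm operates at a loss; above $44 it earns a profit.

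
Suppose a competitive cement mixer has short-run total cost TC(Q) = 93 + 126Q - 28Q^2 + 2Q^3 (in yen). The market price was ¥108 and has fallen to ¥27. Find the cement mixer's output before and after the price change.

AVC = 126 - 28Q + 2Q^2, minimized at Q = 7 where min AVC = ¥28. MC = 126 - 56Q + 6Q^2.
With P = ¥108 above the shutdown price, P = MC gives Q = 9.
At P = ¥27 < min AVC = ¥28, price no longer covers variable cost at any output, so the firm shuts down: Q = 0.

Output falls from 9 to 0 (the firm shuts down)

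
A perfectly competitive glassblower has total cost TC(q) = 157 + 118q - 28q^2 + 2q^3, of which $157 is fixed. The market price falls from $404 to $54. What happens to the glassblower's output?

MC = 118 - 56q + 6q^2; the shutdown threshold is min AVC = $20 (at q = 7).
With P = $404 above the shutdown price, P = MC gives q = 13.
At P = $54 ≥ min AVC, set P = MC: q = 8. The firm stays open but cuts output.

Output falls from 13 to 8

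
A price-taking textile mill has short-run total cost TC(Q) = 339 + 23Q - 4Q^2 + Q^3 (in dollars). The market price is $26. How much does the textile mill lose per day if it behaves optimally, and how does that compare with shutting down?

Profit = -$321 at Q = 3

AVC = 23 - 4Q + Q^2 has its minimum $19 at Q = 2; price $26 clears that bar, so the firm operates.
MC = 23 - 8Q + 3Q^2. Setting P = MC and taking the root on the rising branch gives Q* = 3.
TR = 26·3 = 78. TC = 339 + 60 = 399. Profit = 78 − 399 = -$321.
That loss of $321 beats the $339 the firm would lose by shutting down; producing recovers $18 of fixed cost.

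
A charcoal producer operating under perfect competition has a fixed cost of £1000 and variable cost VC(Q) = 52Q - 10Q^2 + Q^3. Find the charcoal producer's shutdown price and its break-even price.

Shutdown price = £27; break-even price = £152

Shutdown price = min AVC. AVC = 52 - 10Q + Q^2, with vertex at Q = 5 and minimum £27.
ATC = 1000/Q + 52 - 10Q + Q^2. Setting dATC/dQ = −1000/Q^2 − 10 + 2Q = 0 gives Q = 10 (since 2·10^3 − 10·10^2 = 1000).
min ATC = 1000/10 + 52 − 10·10 + 10^2 = £152. That is the break-even price.
Between these two prices the firm operates at a loss; above £152 it earns a profit.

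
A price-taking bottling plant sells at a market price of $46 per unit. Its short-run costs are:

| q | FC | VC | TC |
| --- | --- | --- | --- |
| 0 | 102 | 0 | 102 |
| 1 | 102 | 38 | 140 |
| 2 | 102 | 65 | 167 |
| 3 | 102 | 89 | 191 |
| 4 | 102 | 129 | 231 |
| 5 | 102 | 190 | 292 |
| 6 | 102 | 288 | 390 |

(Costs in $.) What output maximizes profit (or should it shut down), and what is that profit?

Profit at each row (π = 46q − TC): q=0: -102; q=1: -94; q=2: -75; q=3: -53; q=4: -47; q=5: -62; q=6: -114.
Profit is maximized at q = 4. AVC there is 129/4 = $32.25 ≤ P, so producing beats shutting down (which would give -$102).

q = 4; profit = -$47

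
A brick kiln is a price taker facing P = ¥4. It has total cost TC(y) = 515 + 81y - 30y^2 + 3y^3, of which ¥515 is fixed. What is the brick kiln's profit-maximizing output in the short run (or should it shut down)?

Shut down

Variable cost is VC = 81y - 30y^2 + 3y^3, so AVC = VC/y = 81 - 30y + 3y^2 and MC = dTC/dy = 81 - 60y + 9y^2.
AVC hits its minimum where MC = AVC, at y = 5, giving min AVC = 81 - 30·5 + 3·5^2 = ¥6.
P = ¥4 lies below min AVC = ¥6; no output level covers variable cost.
Shutting down limits the loss to fixed cost, ¥515.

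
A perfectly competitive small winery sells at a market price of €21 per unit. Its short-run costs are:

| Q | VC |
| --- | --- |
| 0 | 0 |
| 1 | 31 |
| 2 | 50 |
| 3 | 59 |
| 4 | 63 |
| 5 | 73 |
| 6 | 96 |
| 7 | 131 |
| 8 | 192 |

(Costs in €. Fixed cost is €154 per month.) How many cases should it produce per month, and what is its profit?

Q = 5; profit = -€122

Tabulate TR − TC: Q=0: -154; Q=1: -164; Q=2: -162; Q=3: -150; Q=4: -133; Q=5: -122; Q=6: -124; Q=7: -138; Q=8: -178.
Profit is maximized at Q = 5. AVC there is 73/5 = €14.60 ≤ P, so producing beats shutting down (which would give -€154).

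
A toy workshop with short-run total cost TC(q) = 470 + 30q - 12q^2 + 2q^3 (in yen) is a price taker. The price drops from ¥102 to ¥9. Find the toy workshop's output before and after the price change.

MC = 30 - 24q + 6q^2; the shutdown threshold is min AVC = ¥12 (at q = 3).
At P = ¥102 ≥ min AVC, set P = MC on the rising branch: q = 6.
At P = ¥9 < min AVC = ¥12, price no longer covers variable cost at any output, so the firm shuts down: q = 0.

Output falls from 6 to 0 (the firm shuts down)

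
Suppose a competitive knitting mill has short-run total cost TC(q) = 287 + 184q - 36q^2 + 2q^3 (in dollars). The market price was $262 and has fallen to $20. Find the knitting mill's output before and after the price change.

MC = 184 - 72q + 6q^2; the shutdown threshold is min AVC = $22 (at q = 9).
With P = $262 above the shutdown price, P = MC gives q = 13.
At P = $20 < min AVC = $22, price no longer covers variable cost at any output, so the firm shuts down: q = 0.

Output falls from 13 to 0 (the firm shuts down)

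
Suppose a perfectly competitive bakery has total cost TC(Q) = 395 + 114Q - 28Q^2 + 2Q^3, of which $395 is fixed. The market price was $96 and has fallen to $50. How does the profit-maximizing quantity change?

Output falls from 9 to 8

AVC = 114 - 28Q + 2Q^2, minimized at Q = 7 where min AVC = $16. MC = 114 - 56Q + 6Q^2.
With P = $96 above the shutdown price, P = MC gives Q = 9.
At P = $50 ≥ min AVC, set P = MC: Q = 8. The firm stays open but cuts output.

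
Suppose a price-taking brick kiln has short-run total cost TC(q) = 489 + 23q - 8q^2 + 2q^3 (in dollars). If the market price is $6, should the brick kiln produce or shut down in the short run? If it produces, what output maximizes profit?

Shut down

Strip out fixed cost: VC = 23q - 8q^2 + 2q^3. Then AVC = 23 - 8q + 2q^2 and MC = 23 - 16q + 6q^2.
AVC is minimized where dAVC/dq = -8 + 4q = 0, at q = 2; min AVC = 23 - 8·2 + 2·2^2 = $15.
Since P = $6 < min AVC = $15, price fails to cover variable cost at any output.
Best response: produce nothing and absorb the $489 fixed cost.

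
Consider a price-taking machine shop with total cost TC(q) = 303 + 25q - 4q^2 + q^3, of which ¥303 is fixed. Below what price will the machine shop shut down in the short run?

¥21 per unit

The firm shuts down when price falls below the minimum of average variable cost. AVC = VC/q = 25 - 4q + q^2.
dAVC/dq = -4 + 2q = 0 gives q = 2. min AVC = 25 - 4·2 + 2^2 = 21.
The firm shuts down for any P below ¥21.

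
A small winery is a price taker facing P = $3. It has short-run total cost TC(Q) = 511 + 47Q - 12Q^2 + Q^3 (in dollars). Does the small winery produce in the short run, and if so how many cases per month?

Shut down

Variable cost is VC = 47Q - 12Q^2 + Q^3, so AVC = VC/Q = 47 - 12Q + Q^2 and MC = dTC/dQ = 47 - 24Q + 3Q^2.
The AVC parabola has its vertex at Q = 12/2 = 6, where AVC = 47 - 12·6 + 6^2 = $11.
With P < min AVC ($3 < $11), every unit sold adds to the loss.
Shutting down limits the loss to fixed cost, $511.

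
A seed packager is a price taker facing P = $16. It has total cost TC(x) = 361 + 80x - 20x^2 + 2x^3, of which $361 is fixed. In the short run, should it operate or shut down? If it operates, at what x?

Shut down

Strip out fixed cost: VC = 80x - 20x^2 + 2x^3. Then AVC = 80 - 20x + 2x^2 and MC = 80 - 40x + 6x^2.
AVC hits its minimum where MC = AVC, at x = 5, giving min AVC = 80 - 20·5 + 2·5^2 = $30.
P = $16 lies below min AVC = $30; no output level covers variable cost.
The firm minimizes its loss by shutting down and losing only its fixed cost of $361.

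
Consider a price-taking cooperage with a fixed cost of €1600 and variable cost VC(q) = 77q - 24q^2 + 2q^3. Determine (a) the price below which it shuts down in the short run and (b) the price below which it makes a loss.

AVC = 77 - 24q + 2q^2; minimized at q = 6, giving min AVC = €5. That is the shutdown price.
ATC = 1600/q + 77 - 24q + 2q^2. Setting dATC/dq = −1600/q^2 − 24 + 4q = 0 gives q = 10 (since 4·10^3 − 24·10^2 = 1600).
min ATC = 1600/10 + 77 − 24·10 + 2·10^2 = €197. That is the break-even price.
Between these two prices the firm operates at a loss; above €197 it earns a profit.

Shutdown price = €5; break-even price = €197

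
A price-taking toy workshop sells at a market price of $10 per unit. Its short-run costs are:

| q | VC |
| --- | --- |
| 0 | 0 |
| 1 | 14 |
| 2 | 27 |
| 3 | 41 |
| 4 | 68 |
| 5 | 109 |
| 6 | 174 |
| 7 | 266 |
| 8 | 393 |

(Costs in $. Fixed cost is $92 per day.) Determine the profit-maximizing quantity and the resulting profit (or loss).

Tabulate TR − TC: q=0: -92; q=1: -96; q=2: -99; q=3: -103; q=4: -120; q=5: -151; q=6: -206; q=7: -288; q=8: -405.
Profit is highest at q = 0. Equivalently, the lowest AVC in the table is 27/2 ≈ $13.50 at q = 2, and P = $10 falls below it — price never covers variable cost, so the firm shuts down and loses only its fixed cost.

q = 0 (shut down); profit = -$92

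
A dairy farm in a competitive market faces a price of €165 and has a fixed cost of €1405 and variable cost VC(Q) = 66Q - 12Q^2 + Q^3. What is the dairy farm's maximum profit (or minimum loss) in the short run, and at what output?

AVC = 66 - 12Q + Q^2 has its minimum €30 at Q = 6; price €165 clears that bar, so the firm operates.
MC = 66 - 24Q + 3Q^2. Setting P = MC and taking the root on the rising branch gives Q* = 11.
TR = 165·11 = 1815. TC = 1405 + 605 = 2010. Profit = 1815 − 2010 = -€195.
That loss of €195 beats the €1405 the firm would lose by shutting down; producing recovers €1210 of fixed cost.

Profit = -€195 at Q = 11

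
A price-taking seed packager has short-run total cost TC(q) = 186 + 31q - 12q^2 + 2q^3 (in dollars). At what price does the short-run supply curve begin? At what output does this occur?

The shutdown price is the minimum of AVC. VC = 31q - 12q^2 + 2q^3, so AVC = 31 - 12q + 2q^2.
dAVC/dq = -12 + 4q = 0 gives q = 3. min AVC = 31 - 12·3 + 2·3^2 = 13.
For P < $13 the firm produces nothing.

$13 per unit, at q = 3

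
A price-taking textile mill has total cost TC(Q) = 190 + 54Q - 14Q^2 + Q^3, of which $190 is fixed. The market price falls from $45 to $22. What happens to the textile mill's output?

Output falls from 9 to 8

AVC = 54 - 14Q + Q^2, minimized at Q = 7 where min AVC = $5. MC = 54 - 28Q + 3Q^2.
At P = $45 ≥ min AVC, set P = MC on the rising branch: Q = 9.
At P = $22 ≥ min AVC, set P = MC: Q = 8. The firm stays open but cuts output.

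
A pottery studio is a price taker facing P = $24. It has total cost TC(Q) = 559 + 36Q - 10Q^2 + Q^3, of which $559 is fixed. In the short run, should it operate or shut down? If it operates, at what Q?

Produce at Q = 6

From TC, MC = TC'(Q) = 36 - 20Q + 3Q^2 and AVC = VC/Q = 36 - 10Q + Q^2.
AVC is minimized where dAVC/dQ = -10 + 2Q = 0, at Q = 5; min AVC = 36 - 10·5 + 5^2 = $11.
Because $24 ≥ $11, revenue can cover variable cost; the firm operates.
P = MC gives 12 - 20Q + 3Q^2 = 0, with roots 2/3 and 6. Take the larger (rising MC): Q* = 6.
Check: AVC at Q = 6 is $12 ≤ P, so revenue covers variable cost.
Profit = P·Q − TC = 24·6 − 631 = -$487, a loss, but smaller than the $559 fixed cost the firm would lose by shutting down.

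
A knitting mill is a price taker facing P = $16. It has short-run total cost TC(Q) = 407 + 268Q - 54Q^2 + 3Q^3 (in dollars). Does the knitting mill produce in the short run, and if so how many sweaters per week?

Shut down

Variable cost is VC = 268Q - 54Q^2 + 3Q^3, so AVC = VC/Q = 268 - 54Q + 3Q^2 and MC = dTC/dQ = 268 - 108Q + 9Q^2.
AVC hits its minimum where MC = AVC, at Q = 9, giving min AVC = 268 - 54·9 + 3·9^2 = $25.
Since P = $16 < min AVC = $25, price fails to cover variable cost at any output.
Shutting down limits the loss to fixed cost, $407.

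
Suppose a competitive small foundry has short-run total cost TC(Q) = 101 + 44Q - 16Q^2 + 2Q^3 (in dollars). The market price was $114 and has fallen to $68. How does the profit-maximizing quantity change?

AVC = 44 - 16Q + 2Q^2, minimized at Q = 4 where min AVC = $12. MC = 44 - 32Q + 6Q^2.
With P = $114 above the shutdown price, P = MC gives Q = 7.
At P = $68 ≥ min AVC, set P = MC: Q = 6. The firm stays open but cuts output.

Output falls from 7 to 6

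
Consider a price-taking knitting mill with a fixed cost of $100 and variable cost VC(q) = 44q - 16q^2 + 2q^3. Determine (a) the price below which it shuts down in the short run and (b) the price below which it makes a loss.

Shutdown price = min AVC. AVC = 44 - 16q + 2q^2, with vertex at q = 4 and minimum $12.
ATC = 100/q + 44 - 16q + 2q^2. Setting dATC/dq = −100/q^2 − 16 + 4q = 0 gives q = 5 (since 4·5^3 − 16·5^2 = 100).
min ATC = 100/5 + 44 − 16·5 + 2·5^2 = $34. That is the break-even price.
Between these two prices the firm operates at a loss; above $34 it earns a profit.

Shutdown price = $12; break-even price = $34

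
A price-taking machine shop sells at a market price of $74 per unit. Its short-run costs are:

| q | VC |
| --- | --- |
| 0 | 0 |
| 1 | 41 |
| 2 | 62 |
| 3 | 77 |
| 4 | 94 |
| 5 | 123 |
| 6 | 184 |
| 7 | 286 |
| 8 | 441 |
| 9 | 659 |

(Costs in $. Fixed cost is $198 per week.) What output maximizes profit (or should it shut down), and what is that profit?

q = 6; profit = $62

Tabulate TR − TC: q=0: -198; q=1: -165; q=2: -112; q=3: -53; q=4: 4; q=5: 49; q=6: 62; q=7: 34; q=8: -47; q=9: -191.
Profit is maximized at q = 6. AVC there is 184/6 = $30.67 ≤ P, so producing beats shutting down (which would give -$198).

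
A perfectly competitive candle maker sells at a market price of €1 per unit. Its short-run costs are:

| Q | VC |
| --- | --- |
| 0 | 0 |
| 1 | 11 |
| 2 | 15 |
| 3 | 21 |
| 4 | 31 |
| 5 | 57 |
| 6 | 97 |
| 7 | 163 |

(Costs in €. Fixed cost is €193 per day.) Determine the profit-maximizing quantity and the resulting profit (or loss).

Compute π = P·Q − TC at each output: Q=0: -193; Q=1: -203; Q=2: -206; Q=3: -211; Q=4: -220; Q=5: -245; Q=6: -284; Q=7: -349.
Profit is highest at Q = 0. Equivalently, the lowest AVC in the table is 21/3 ≈ €7 at Q = 3, and P = €1 falls below it — price never covers variable cost, so the firm shuts down and loses only its fixed cost.

Q = 0 (shut down); profit = -€193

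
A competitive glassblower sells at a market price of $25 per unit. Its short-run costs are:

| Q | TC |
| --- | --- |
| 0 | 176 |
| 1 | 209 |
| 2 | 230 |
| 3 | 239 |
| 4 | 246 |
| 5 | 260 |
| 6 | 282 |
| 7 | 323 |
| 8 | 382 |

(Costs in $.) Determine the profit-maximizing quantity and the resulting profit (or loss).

Q = 6; profit = -$132

Tabulate TR − TC: Q=0: -176; Q=1: -184; Q=2: -180; Q=3: -164; Q=4: -146; Q=5: -135; Q=6: -132; Q=7: -148; Q=8: -182.
Profit is maximized at Q = 6. AVC there is 106/6 = $17.67 ≤ P, so producing beats shutting down (which would give -$176).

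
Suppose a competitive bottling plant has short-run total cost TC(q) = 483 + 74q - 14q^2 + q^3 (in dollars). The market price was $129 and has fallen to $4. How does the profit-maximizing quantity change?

AVC = 74 - 14q + q^2, minimized at q = 7 where min AVC = $25. MC = 74 - 28q + 3q^2.
At P = $129 ≥ min AVC, set P = MC on the rising branch: q = 11.
At P = $4 < min AVC = $25, price no longer covers variable cost at any output, so the firm shuts down: q = 0.

Output falls from 11 to 0 (the firm shuts down)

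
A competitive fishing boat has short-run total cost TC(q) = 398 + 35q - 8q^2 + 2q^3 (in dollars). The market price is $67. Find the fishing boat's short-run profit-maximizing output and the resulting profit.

Profit = -$270 at q = 4

AVC = 35 - 8q + 2q^2; min AVC = $27 at q = 2. Since P = $67 ≥ min AVC, the firm produces.
MC = 35 - 16q + 6q^2. Setting P = MC and taking the root on the rising branch gives q* = 4.
TR = 67·4 = 268. TC = 398 + 140 = 538. Profit = 268 − 538 = -$270.
By producing, the firm covers all variable cost plus $128 of fixed cost; shutting down would lose the full $398.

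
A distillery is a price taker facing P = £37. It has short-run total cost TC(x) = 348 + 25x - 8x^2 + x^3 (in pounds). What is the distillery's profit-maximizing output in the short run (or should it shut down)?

Produce at x = 6

Variable cost is VC = 25x - 8x^2 + x^3, so AVC = VC/x = 25 - 8x + x^2 and MC = dTC/dx = 25 - 16x + 3x^2.
AVC hits its minimum where MC = AVC, at x = 4, giving min AVC = 25 - 8·4 + 4^2 = £9.
Because £37 ≥ £9, revenue can cover variable cost; the firm operates.
Solving P = MC: -12 - 16x + 3x^2 = 0 ⇒ x = -2/3 or 6. On the upward-sloping branch, x* = 6.
Check: AVC at x = 6 is £13 ≤ P, so revenue covers variable cost.
Profit = P·x − TC = 37·6 − 426 = -£204, a loss, but smaller than the £348 fixed cost the firm would lose by shutting down.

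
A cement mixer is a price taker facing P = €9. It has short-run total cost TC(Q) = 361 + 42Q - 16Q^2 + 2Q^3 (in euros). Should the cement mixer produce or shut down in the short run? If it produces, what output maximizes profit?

Variable cost is VC = 42Q - 16Q^2 + 2Q^3, so AVC = VC/Q = 42 - 16Q + 2Q^2 and MC = dTC/dQ = 42 - 32Q + 6Q^2.
AVC is minimized where dAVC/dQ = -16 + 4Q = 0, at Q = 4; min AVC = 42 - 16·4 + 2·4^2 = €10.
P = €9 lies below min AVC = €10; no output level covers variable cost.
Best response: produce nothing and absorb the €361 fixed cost.

Shut down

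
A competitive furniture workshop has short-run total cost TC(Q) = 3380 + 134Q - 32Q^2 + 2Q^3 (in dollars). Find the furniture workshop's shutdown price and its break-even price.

Shutdown price = min AVC. AVC = 134 - 32Q + 2Q^2, with vertex at Q = 8 and minimum $6.
ATC = 3380/Q + 134 - 32Q + 2Q^2. Setting dATC/dQ = −3380/Q^2 − 32 + 4Q = 0 gives Q = 13 (since 4·13^3 − 32·13^2 = 3380).
min ATC = 3380/13 + 134 − 32·13 + 2·13^2 = $316. That is the break-even price.
Between these two prices the firm operates at a loss; above $316 it earns a profit.

Shutdown price = $6; break-even price = $316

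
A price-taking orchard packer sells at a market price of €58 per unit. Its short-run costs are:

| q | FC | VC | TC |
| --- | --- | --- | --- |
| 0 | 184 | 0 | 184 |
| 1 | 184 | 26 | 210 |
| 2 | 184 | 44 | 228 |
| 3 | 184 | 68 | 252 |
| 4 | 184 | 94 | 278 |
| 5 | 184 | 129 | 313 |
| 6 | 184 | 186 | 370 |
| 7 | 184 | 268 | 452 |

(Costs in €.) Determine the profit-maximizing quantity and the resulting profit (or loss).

q = 6; profit = -€22

Profit at each row (π = 58q − TC): q=0: -184; q=1: -152; q=2: -112; q=3: -78; q=4: -46; q=5: -23; q=6: -22; q=7: -46.
Profit is maximized at q = 6. AVC there is 186/6 = €31 ≤ P, so producing beats shutting down (which would give -€184).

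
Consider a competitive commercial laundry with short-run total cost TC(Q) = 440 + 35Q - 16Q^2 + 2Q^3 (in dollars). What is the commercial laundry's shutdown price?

$3 per unit

The firm shuts down when price falls below the minimum of average variable cost. AVC = VC/Q = 35 - 16Q + 2Q^2.
dAVC/dQ = -16 + 4Q = 0 gives Q = 4. min AVC = 35 - 16·4 + 2·4^2 = 3.
For P < $3 the firm produces nothing.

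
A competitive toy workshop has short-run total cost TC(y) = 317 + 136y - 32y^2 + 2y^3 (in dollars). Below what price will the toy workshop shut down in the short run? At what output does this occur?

$8 per unit, at y = 8

Short-run supply begins at min AVC. From VC = 136y - 32y^2 + 2y^3, AVC = 136 - 32y + 2y^2.
dAVC/dy = -32 + 4y = 0 gives y = 8. min AVC = 136 - 32·8 + 2·8^2 = 8.
So the shutdown price is $8.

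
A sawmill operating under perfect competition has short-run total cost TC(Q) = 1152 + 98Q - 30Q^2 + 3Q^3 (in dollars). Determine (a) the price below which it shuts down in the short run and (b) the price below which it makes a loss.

Shutdown price = min AVC. AVC = 98 - 30Q + 3Q^2, with vertex at Q = 5 and minimum $23.
ATC = 1152/Q + 98 - 30Q + 3Q^2. Setting dATC/dQ = −1152/Q^2 − 30 + 6Q = 0 gives Q = 8 (since 6·8^3 − 30·8^2 = 1152).
min ATC = 1152/8 + 98 − 30·8 + 3·8^2 = $194. That is the break-even price.
For $23 ≤ P < $194 the firm produces at a loss; below $23 it shuts down.

Shutdown price = $23; break-even price = $194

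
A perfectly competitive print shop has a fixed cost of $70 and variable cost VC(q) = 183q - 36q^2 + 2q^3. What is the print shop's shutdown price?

$21 per unit

Short-run supply begins at min AVC. From VC = 183q - 36q^2 + 2q^3, AVC = 183 - 36q + 2q^2.
dAVC/dq = -36 + 4q = 0 gives q = 9. min AVC = 183 - 36·9 + 2·9^2 = 21.
For P < $21 the firm produces nothing.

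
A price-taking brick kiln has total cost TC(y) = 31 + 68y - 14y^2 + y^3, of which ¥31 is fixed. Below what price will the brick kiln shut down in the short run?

Short-run supply begins at min AVC. From VC = 68y - 14y^2 + y^3, AVC = 68 - 14y + y^2.
At the minimum of AVC, MC = AVC. MC = 68 - 28y + 3y^2; setting MC = AVC gives 2y^2 - 14y = 0, so y = 7. min AVC = 19.
For P < ¥19 the firm produces nothing.

¥19 per unit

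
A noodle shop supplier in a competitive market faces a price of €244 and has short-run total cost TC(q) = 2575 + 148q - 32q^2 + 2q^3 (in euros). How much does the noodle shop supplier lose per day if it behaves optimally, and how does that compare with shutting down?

Profit = -€271 at q = 12

AVC = 148 - 32q + 2q^2 has its minimum €20 at q = 8; price €244 clears that bar, so the firm operates.
MC = 148 - 64q + 6q^2. Setting P = MC and taking the root on the rising branch gives q* = 12.
TR = 244·12 = 2928. TC = 2575 + 624 = 3199. Profit = 2928 − 3199 = -€271.
Shutting down would mean losing the fixed cost of €2575, so operating at a loss of €271 is better by €2304.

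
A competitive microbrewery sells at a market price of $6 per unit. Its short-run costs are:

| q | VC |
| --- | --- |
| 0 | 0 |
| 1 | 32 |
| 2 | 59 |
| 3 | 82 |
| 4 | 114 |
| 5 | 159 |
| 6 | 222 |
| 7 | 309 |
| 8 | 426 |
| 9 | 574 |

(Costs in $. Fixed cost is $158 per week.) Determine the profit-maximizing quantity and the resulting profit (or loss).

q = 0 (shut down); profit = -$158

Compute π = P·q − TC at each output: q=0: -158; q=1: -184; q=2: -205; q=3: -222; q=4: -248; q=5: -287; q=6: -344; q=7: -425; q=8: -536; q=9: -678.
Profit is highest at q = 0. Equivalently, the lowest AVC in the table is 82/3 ≈ $27.33 at q = 3, and P = $6 falls below it — price never covers variable cost, so the firm shuts down and loses only its fixed cost.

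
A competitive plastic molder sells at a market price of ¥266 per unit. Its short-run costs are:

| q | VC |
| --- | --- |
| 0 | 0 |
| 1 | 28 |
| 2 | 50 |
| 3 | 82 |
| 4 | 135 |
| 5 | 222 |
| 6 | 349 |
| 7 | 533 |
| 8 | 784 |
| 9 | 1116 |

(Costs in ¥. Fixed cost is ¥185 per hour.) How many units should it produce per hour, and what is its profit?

q = 8; profit = ¥1159

Profit at each row (π = 266q − TC): q=0: -185; q=1: 53; q=2: 297; q=3: 531; q=4: 744; q=5: 923; q=6: 1062; q=7: 1144; q=8: 1159; q=9: 1093.
Profit is maximized at q = 8. AVC there is 784/8 = ¥98 ≤ P, so producing beats shutting down (which would give -¥185).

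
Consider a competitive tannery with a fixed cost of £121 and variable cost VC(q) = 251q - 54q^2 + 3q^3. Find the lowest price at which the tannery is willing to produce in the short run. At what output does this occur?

£8 per unit, at q = 9

The shutdown price is the minimum of AVC. VC = 251q - 54q^2 + 3q^3, so AVC = 251 - 54q + 3q^2.
dAVC/dq = -54 + 6q = 0 gives q = 9. min AVC = 251 - 54·9 + 3·9^2 = 8.
So the shutdown price is £8.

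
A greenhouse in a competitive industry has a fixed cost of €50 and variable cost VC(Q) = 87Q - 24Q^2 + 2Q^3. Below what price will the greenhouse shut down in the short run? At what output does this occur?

The shutdown price is the minimum of AVC. VC = 87Q - 24Q^2 + 2Q^3, so AVC = 87 - 24Q + 2Q^2.
At the minimum of AVC, MC = AVC. MC = 87 - 48Q + 6Q^2; setting MC = AVC gives 4Q^2 - 24Q = 0, so Q = 6. min AVC = 15.
So the shutdown price is €15.

€15 per unit, at Q = 6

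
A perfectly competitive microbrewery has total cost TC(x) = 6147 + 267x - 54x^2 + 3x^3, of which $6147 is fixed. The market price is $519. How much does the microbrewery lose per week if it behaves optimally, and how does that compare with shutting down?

AVC = 267 - 54x + 3x^2 has its minimum $24 at x = 9; price $519 clears that bar, so the firm operates.
MC = 267 - 108x + 9x^2. Setting P = MC and taking the root on the rising branch gives x* = 14.
TR = 519·14 = 7266. TC = 6147 + 1386 = 7533. Profit = 7266 − 7533 = -$267.
Shutting down would mean losing the fixed cost of $6147, so operating at a loss of $267 is better by $5880.

Profit = -$267 at x = 14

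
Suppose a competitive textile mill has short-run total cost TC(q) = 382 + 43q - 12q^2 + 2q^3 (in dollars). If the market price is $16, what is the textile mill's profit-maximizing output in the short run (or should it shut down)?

Shut down

From TC, MC = TC'(q) = 43 - 24q + 6q^2 and AVC = VC/q = 43 - 12q + 2q^2.
The AVC parabola has its vertex at q = 12/4 = 3, where AVC = 43 - 12·3 + 2·3^2 = $25.
With P < min AVC ($16 < $25), every unit sold adds to the loss.
Best response: produce nothing and absorb the $382 fixed cost.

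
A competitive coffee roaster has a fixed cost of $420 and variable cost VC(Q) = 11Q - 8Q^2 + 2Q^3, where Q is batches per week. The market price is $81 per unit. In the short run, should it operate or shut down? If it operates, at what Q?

Produce at Q = 5

Variable cost is VC = 11Q - 8Q^2 + 2Q^3, so AVC = VC/Q = 11 - 8Q + 2Q^2 and MC = dTC/dQ = 11 - 16Q + 6Q^2.
The AVC parabola has its vertex at Q = 8/4 = 2, where AVC = 11 - 8·2 + 2·2^2 = $3.
P = $81 exceeds min AVC = $3, so the firm stays open.
P = MC gives -70 - 16Q + 6Q^2 = 0, with roots -7/3 and 5. Take the larger (rising MC): Q* = 5.
Check: AVC at Q = 5 is $21 ≤ P, so revenue covers variable cost.
Profit = P·Q − TC = 81·5 − 525 = -$120, a loss, but smaller than the $420 fixed cost the firm would lose by shutting down.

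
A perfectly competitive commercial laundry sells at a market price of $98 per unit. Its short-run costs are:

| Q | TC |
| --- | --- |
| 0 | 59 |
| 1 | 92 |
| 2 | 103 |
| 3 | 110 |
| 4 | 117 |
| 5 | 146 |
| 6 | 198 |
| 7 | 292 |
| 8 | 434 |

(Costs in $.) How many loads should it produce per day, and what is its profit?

Profit at each row (π = 98Q − TC): Q=0: -59; Q=1: 6; Q=2: 93; Q=3: 184; Q=4: 275; Q=5: 344; Q=6: 390; Q=7: 394; Q=8: 350.
Profit is maximized at Q = 7. AVC there is 233/7 = $33.29 ≤ P, so producing beats shutting down (which would give -$59).

Q = 7; profit = $394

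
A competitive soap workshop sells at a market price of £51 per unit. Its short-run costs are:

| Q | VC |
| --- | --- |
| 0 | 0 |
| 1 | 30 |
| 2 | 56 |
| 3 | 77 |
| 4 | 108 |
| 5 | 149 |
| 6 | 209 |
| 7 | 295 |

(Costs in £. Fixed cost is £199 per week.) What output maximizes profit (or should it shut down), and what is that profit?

Q = 5; profit = -£93

Compute π = P·Q − TC at each output: Q=0: -199; Q=1: -178; Q=2: -153; Q=3: -123; Q=4: -103; Q=5: -93; Q=6: -102; Q=7: -137.
Profit is maximized at Q = 5. AVC there is 149/5 = £29.80 ≤ P, so producing beats shutting down (which would give -£199).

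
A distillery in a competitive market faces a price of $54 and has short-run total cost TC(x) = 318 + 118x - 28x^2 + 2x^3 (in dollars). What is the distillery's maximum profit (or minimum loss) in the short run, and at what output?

Profit = -$62 at x = 8

AVC = 118 - 28x + 2x^2 has its minimum $20 at x = 7; price $54 clears that bar, so the firm operates.
With MC = 118 - 56x + 6x^2, P = MC on the upward-sloping part at x* = 8.
TR = 54·8 = 432. TC = 318 + 176 = 494. Profit = 432 − 494 = -$62.
By producing, the firm covers all variable cost plus $256 of fixed cost; shutting down would lose the full $318.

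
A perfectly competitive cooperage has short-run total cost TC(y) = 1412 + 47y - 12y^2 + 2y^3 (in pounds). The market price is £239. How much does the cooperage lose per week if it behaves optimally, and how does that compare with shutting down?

Profit = -£132 at y = 8

AVC = 47 - 12y + 2y^2 has its minimum £29 at y = 3; price £239 clears that bar, so the firm operates.
With MC = 47 - 24y + 6y^2, P = MC on the upward-sloping part at y* = 8.
TR = 239·8 = 1912. TC = 1412 + 632 = 2044. Profit = 1912 − 2044 = -£132.
That loss of £132 beats the £1412 the firm would lose by shutting down; producing recovers £1280 of fixed cost.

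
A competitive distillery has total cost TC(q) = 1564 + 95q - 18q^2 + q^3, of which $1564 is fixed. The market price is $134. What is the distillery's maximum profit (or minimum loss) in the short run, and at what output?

AVC = 95 - 18q + q^2; min AVC = $14 at q = 9. Since P = $134 ≥ min AVC, the firm produces.
With MC = 95 - 36q + 3q^2, P = MC on the upward-sloping part at q* = 13.
TR = 134·13 = 1742. TC = 1564 + 390 = 1954. Profit = 1742 − 1954 = -$212.
Shutting down would mean losing the fixed cost of $1564, so operating at a loss of $212 is better by $1352.

Profit = -$212 at q = 13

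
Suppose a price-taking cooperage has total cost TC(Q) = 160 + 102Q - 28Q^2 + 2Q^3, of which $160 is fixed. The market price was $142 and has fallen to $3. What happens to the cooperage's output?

AVC = 102 - 28Q + 2Q^2, minimized at Q = 7 where min AVC = $4. MC = 102 - 56Q + 6Q^2.
With P = $142 above the shutdown price, P = MC gives Q = 10.
At P = $3 < min AVC = $4, price no longer covers variable cost at any output, so the firm shuts down: Q = 0.

Output falls from 10 to 0 (the firm shuts down)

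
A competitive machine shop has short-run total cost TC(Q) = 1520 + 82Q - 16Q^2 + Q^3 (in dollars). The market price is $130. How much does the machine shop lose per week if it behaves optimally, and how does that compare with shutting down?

Profit = -$368 at Q = 12

AVC = 82 - 16Q + Q^2; min AVC = $18 at Q = 8. Since P = $130 ≥ min AVC, the firm produces.
MC = 82 - 32Q + 3Q^2. Setting P = MC and taking the root on the rising branch gives Q* = 12.
TR = 130·12 = 1560. TC = 1520 + 408 = 1928. Profit = 1560 − 1928 = -$368.
By producing, the firm covers all variable cost plus $1152 of fixed cost; shutting down would lose the full $1520.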